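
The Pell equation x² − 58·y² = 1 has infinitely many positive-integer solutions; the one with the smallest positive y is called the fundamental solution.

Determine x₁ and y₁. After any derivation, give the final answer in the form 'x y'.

19603 2574

√58 → a₀=7, period (1,1,1,1,1,1,14); ℓ=7 odd so k=13
k=0  a_k=7  p_k/q_k = 7/1
k=1  a_k=1  p_k/q_k = 8/1
k=2  a_k=1  p_k/q_k = 15/2
…
k=4  a_k=1  p_k/q_k = 38/5
k=5  a_k=1  p_k/q_k = 61/8
…
k=7  a_k=14  p_k/q_k = 1447/190
k=8  a_k=1  p_k/q_k = 1546/203
k=9  a_k=1  p_k/q_k = 2993/393
k=10  a_k=1  p_k/q_k = 4539/596
k=11  a_k=1  p_k/q_k = 7532/989
k=12  a_k=1  p_k/q_k = 12071/1585
k=13  a_k=1  p_k/q_k = 19603/2574
(x₁, y₁) = (19603, 2574);  19603² − 58·2574² = 1 ✓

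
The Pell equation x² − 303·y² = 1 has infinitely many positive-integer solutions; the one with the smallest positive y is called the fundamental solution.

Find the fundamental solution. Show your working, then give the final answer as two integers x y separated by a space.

[17; 2,2,5,2,2,34] for √303; ℓ=6 ⇒ convergent index 5
step 0: (17, 1)  from 17·(1,0) + (0,1)
…
step 4: (1027, 59)  from 2·(470,27) + (87,5)
step 5: (2524, 145)  from 2·(1027,59) + (470,27)
fundamental: x₁=2524, y₁=145  (since 6370576 − 303·21025 = 1)

2524 145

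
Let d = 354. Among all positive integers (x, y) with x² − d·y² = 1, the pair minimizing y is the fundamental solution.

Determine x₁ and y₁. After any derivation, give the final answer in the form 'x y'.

258065 13716

√354 → a₀=18, period (1,4,2,2,18,2,2,4,1,36); ℓ=10 even so k=9
step 0: (18, 1)  from 18·(1,0) + (0,1)
step 1: (19, 1)  from 1·(18,1) + (1,0)
step 2: (94, 5)  from 4·(19,1) + (18,1)
…
step 5: (9351, 497)  from 18·(508,27) + (207,11)
…
step 7: (47771, 2539)  from 2·(19210,1021) + (9351,497)
step 8: (210294, 11177)  from 4·(47771,2539) + (19210,1021)
step 9: (258065, 13716)  from 1·(210294,11177) + (47771,2539)
→ (258065, 13716).  Check: 258065²=66597544225, 354·13716²=66597544224, difference 1.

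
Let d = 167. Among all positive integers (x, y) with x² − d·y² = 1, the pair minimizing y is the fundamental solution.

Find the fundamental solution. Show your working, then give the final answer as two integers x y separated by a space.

√167 → a₀=12, period (1,11,1,24); ℓ=4 even so k=3
step 0: (12, 1)  from 12·(1,0) + (0,1)
step 1: (13, 1)  from 1·(12,1) + (1,0)
step 2: (155, 12)  from 11·(13,1) + (12,1)
step 3: (168, 13)  from 1·(155,12) + (13,1)
fundamental: x₁=168, y₁=13  (since 28224 − 167·169 = 1)

168 13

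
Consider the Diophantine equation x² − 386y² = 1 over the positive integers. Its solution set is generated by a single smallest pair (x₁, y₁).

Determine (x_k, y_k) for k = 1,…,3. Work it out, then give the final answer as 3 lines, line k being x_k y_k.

111555 5678
24889036049 1266818580
5552992832780835 282639893378122

√386 = [19; 1,1,1,4,1,18,1,4,1,1,1,38, …], period ℓ=12 (even) → k=11
k=0  a_k=19  p_k/q_k = 19/1
…
k=2  a_k=1  p_k/q_k = 39/2
…
k=6  a_k=18  p_k/q_k = 6287/320
k=7  a_k=1  p_k/q_k = 6621/337
…
k=10  a_k=1  p_k/q_k = 72163/3673
k=11  a_k=1  p_k/q_k = 111555/5678
→ (111555, 5678).  Check: 111555²=12444518025, 386·5678²=12444518024, difference 1.
n=2: (111555,5678)∘(111555,5678) = (111555·111555+386·5678·5678, 111555·5678+5678·111555) = (24889036049,1266818580)
n=3: (24889036049,1266818580)∘(111555,5678) = (111555·24889036049+386·5678·1266818580, 111555·1266818580+5678·24889036049) = (5552992832780835,282639893378122)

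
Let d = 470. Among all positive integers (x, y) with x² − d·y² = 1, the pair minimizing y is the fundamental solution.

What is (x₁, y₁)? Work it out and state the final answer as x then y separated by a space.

1691 78

[21; 1,2,8,2,1,42] for √470; ℓ=6 ⇒ convergent index 5
i=0: a=21 ⇒ p=21, q=1
…
i=2: a=2 ⇒ p=65, q=3
…
i=4: a=2 ⇒ p=1149, q=53
i=5: a=1 ⇒ p=1691, q=78
(x₁, y₁) = (1691, 78);  1691² − 470·78² = 1 ✓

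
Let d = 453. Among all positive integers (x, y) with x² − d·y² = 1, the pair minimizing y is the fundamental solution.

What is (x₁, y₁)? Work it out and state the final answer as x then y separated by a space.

d=453: √d = [21; 3,1,1,10,14,10,1,1,3,42] (ℓ=10, even), read p_9/q_9
k=0  a_k=21  p_k/q_k = 21/1
k=1  a_k=3  p_k/q_k = 64/3
k=2  a_k=1  p_k/q_k = 85/4
k=3  a_k=1  p_k/q_k = 149/7
k=4  a_k=10  p_k/q_k = 1575/74
…
k=8  a_k=1  p_k/q_k = 469329/22051
k=9  a_k=3  p_k/q_k = 1653751/77700
(x₁, y₁) = (1653751, 77700);  1653751² − 453·77700² = 1 ✓

1653751 77700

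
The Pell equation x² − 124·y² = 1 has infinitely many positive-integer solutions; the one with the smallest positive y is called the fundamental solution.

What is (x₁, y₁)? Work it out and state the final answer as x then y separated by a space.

[11; 7,2,1,1,1,…,2,7,22] for √124; ℓ=16 ⇒ convergent index 15
i=0: a=11 ⇒ p=11, q=1
…
i=4: a=1 ⇒ p=412, q=37
…
i=7: a=1 ⇒ p=3040, q=273
…
i=10: a=3 ⇒ p=67292, q=6043
…
i=14: a=2 ⇒ p=626251, q=56239
i=15: a=7 ⇒ p=4620799, q=414960
fundamental: x₁=4620799, y₁=414960  (since 21351783398401 − 124·172191801600 = 1)

4620799 414960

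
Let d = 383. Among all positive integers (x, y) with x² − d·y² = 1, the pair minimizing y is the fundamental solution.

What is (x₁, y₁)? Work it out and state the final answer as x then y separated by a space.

√383 → a₀=19, period (1,1,3,19,3,1,1,38); ℓ=8 even so k=7
k=0  a_k=19  p_k/q_k = 19/1
…
k=2  a_k=1  p_k/q_k = 39/2
…
k=6  a_k=1  p_k/q_k = 10705/547
k=7  a_k=1  p_k/q_k = 18768/959
→ (18768, 959).  Check: 18768²=352237824, 383·959²=352237823, difference 1.

18768 959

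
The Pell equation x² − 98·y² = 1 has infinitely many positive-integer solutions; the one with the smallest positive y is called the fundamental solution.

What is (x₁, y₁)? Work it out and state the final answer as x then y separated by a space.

[9; 1,8,1,18] for √98; ℓ=4 ⇒ convergent index 3
step 0: (9, 1)  from 9·(1,0) + (0,1)
step 1: (10, 1)  from 1·(9,1) + (1,0)
step 2: (89, 9)  from 8·(10,1) + (9,1)
step 3: (99, 10)  from 1·(89,9) + (10,1)
→ (99, 10).  Check: 99²=9801, 98·10²=9800, difference 1.

99 10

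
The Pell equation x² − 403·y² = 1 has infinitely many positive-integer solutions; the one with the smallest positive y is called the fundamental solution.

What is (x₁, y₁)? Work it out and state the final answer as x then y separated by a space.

√403 = [20; 13,2,1,3,1,3,1,2,13,40, …], period ℓ=10 (even) → k=9
a_0=20:  p_0=20·1+0=20,  q_0=20·0+1=1
…
a_2=2:  p_2=2·261+20=542,  q_2=2·13+1=27
…
a_8=2:  p_8=2·17967+14213=50147,  q_8=2·895+708=2498
a_9=13:  p_9=13·50147+17967=669878,  q_9=13·2498+895=33369
(x₁, y₁) = (669878, 33369);  669878² − 403·33369² = 1 ✓

669878 33369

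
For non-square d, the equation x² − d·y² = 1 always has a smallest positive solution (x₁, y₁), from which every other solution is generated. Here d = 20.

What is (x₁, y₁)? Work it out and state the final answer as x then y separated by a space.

[4; 2,8] for √20; ℓ=2 ⇒ convergent index 1
k=0  a_k=4  p_k/q_k = 4/1
k=1  a_k=2  p_k/q_k = 9/2
→ (9, 2).  Check: 9²=81, 20·2²=80, difference 1.

9 2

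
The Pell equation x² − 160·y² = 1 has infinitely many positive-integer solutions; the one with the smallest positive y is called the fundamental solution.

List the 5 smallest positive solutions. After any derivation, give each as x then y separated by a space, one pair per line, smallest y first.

[12; 1,1,1,5,1,1,1,24] for √160; ℓ=8 ⇒ convergent index 7
k=0  a_k=12  p_k/q_k = 12/1
…
k=2  a_k=1  p_k/q_k = 25/2
k=3  a_k=1  p_k/q_k = 38/3
…
k=5  a_k=1  p_k/q_k = 253/20
k=6  a_k=1  p_k/q_k = 468/37
k=7  a_k=1  p_k/q_k = 721/57
→ (721, 57).  Check: 721²=519841, 160·57²=519840, difference 1.
n=2: (721,57)∘(721,57) = (721·721+160·57·57, 721·57+57·721) = (1039681,82194)
n=3: (1039681,82194)∘(721,57) = (721·1039681+160·57·82194, 721·82194+57·1039681) = (1499219281,118523691)
n=4: (1499219281,118523691)∘(721,57) = (721·1499219281+160·57·118523691, 721·118523691+57·1499219281) = (2161873163521,170911080228)
n=5: (2161873163521,170911080228)∘(721,57) = (721·2161873163521+160·57·170911080228, 721·170911080228+57·2161873163521) = (3117419602578001,246453659165085)

721 57
1039681 82194
1499219281 118523691
2161873163521 170911080228
3117419602578001 246453659165085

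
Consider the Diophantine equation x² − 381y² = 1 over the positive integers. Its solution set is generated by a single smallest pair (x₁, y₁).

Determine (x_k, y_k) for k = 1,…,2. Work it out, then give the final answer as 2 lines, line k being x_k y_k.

√381 = [19; 1,1,12,1,1,38, …], period ℓ=6 (even) → k=5
step 0: (19, 1)  from 19·(1,0) + (0,1)
step 1: (20, 1)  from 1·(19,1) + (1,0)
step 2: (39, 2)  from 1·(20,1) + (19,1)
step 3: (488, 25)  from 12·(39,2) + (20,1)
step 4: (527, 27)  from 1·(488,25) + (39,2)
step 5: (1015, 52)  from 1·(527,27) + (488,25)
fundamental: x₁=1015, y₁=52  (since 1030225 − 381·2704 = 1)
(x_2, y_2) = (1015·1015 + 381·52·52, 1015·52 + 52·1015) = (2060449, 105560)

1015 52
2060449 105560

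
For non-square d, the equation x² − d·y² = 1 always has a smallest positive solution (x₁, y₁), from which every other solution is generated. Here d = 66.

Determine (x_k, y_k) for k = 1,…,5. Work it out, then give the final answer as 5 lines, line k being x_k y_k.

d=66: √d = [8; 8,16] (ℓ=2, even), read p_1/q_1
k=0  a_k=8  p_k/q_k = 8/1
k=1  a_k=8  p_k/q_k = 65/8
fundamental: x₁=65, y₁=8  (since 4225 − 66·64 = 1)
n=2: (65,8)∘(65,8) = (65·65+66·8·8, 65·8+8·65) = (8449,1040)
n=3: (8449,1040)∘(65,8) = (65·8449+66·8·1040, 65·1040+8·8449) = (1098305,135192)
n=4: (1098305,135192)∘(65,8) = (65·1098305+66·8·135192, 65·135192+8·1098305) = (142771201,17573920)
n=5: (142771201,17573920)∘(65,8) = (65·142771201+66·8·17573920, 65·17573920+8·142771201) = (18559157825,2284474408)

65 8
8449 1040
1098305 135192
142771201 17573920
18559157825 2284474408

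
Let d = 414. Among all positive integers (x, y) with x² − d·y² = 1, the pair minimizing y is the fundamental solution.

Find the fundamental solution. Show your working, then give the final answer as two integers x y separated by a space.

24335 1196

d=414: √d = [20; 2,1,7,2,7,1,2,40] (ℓ=8, even), read p_7/q_7
k=0  a_k=20  p_k/q_k = 20/1
…
k=2  a_k=1  p_k/q_k = 61/3
k=3  a_k=7  p_k/q_k = 468/23
…
k=6  a_k=1  p_k/q_k = 8444/415
k=7  a_k=2  p_k/q_k = 24335/1196
→ (24335, 1196).  Check: 24335²=592192225, 414·1196²=592192224, difference 1.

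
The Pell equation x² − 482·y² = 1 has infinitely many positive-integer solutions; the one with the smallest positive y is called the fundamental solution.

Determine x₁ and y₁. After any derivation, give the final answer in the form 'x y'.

d=482: √d = [21; 1,20,1,42] (ℓ=4, even), read p_3/q_3
a_0=21:  p_0=21·1+0=21,  q_0=21·0+1=1
a_1=1:  p_1=1·21+1=22,  q_1=1·1+0=1
a_2=20:  p_2=20·22+21=461,  q_2=20·1+1=21
a_3=1:  p_3=1·461+22=483,  q_3=1·21+1=22
(x₁, y₁) = (483, 22);  483² − 482·22² = 1 ✓

483 22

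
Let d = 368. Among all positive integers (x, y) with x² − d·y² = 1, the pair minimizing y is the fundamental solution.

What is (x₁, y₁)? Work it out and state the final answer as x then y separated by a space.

[19; 5,2,5,38] for √368; ℓ=4 ⇒ convergent index 3
step 0: (19, 1)  from 19·(1,0) + (0,1)
…
step 2: (211, 11)  from 2·(96,5) + (19,1)
step 3: (1151, 60)  from 5·(211,11) + (96,5)
→ (1151, 60).  Check: 1151²=1324801, 368·60²=1324800, difference 1.

1151 60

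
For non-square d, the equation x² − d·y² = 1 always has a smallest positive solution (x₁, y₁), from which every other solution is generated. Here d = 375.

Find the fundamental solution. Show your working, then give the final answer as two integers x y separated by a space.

[19; 2,1,2,1,5,1,2,1,2,38] for √375; ℓ=10 ⇒ convergent index 9
step 0: (19, 1)  from 19·(1,0) + (0,1)
step 1: (39, 2)  from 2·(19,1) + (1,0)
step 2: (58, 3)  from 1·(39,2) + (19,1)
…
step 4: (213, 11)  from 1·(155,8) + (58,3)
step 5: (1220, 63)  from 5·(213,11) + (155,8)
step 6: (1433, 74)  from 1·(1220,63) + (213,11)
step 7: (4086, 211)  from 2·(1433,74) + (1220,63)
step 8: (5519, 285)  from 1·(4086,211) + (1433,74)
step 9: (15124, 781)  from 2·(5519,285) + (4086,211)
→ (15124, 781).  Check: 15124²=228735376, 375·781²=228735375, difference 1.

15124 781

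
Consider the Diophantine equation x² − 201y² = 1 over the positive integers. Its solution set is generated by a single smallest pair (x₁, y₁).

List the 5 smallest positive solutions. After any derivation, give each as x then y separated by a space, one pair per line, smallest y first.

d=201: √d = [14; 5,1,1,1,2,…,1,5,28] (ℓ=14, even), read p_13/q_13
a_0=14:  p_0=14·1+0=14,  q_0=14·0+1=1
a_1=5:  p_1=5·14+1=71,  q_1=5·1+0=5
a_2=1:  p_2=1·71+14=85,  q_2=1·5+1=6
a_3=1:  p_3=1·85+71=156,  q_3=1·6+5=11
a_4=1:  p_4=1·156+85=241,  q_4=1·11+6=17
…
a_7=8:  p_7=8·879+638=7670,  q_7=8·62+45=541
a_8=1:  p_8=1·7670+879=8549,  q_8=1·541+62=603
a_9=2:  p_9=2·8549+7670=24768,  q_9=2·603+541=1747
a_10=1:  p_10=1·24768+8549=33317,  q_10=1·1747+603=2350
…
a_12=1:  p_12=1·58085+33317=91402,  q_12=1·4097+2350=6447
a_13=5:  p_13=5·91402+58085=515095,  q_13=5·6447+4097=36332
→ (515095, 36332).  Check: 515095²=265322859025, 201·36332²=265322859024, difference 1.
(x_2, y_2) = (515095·515095 + 201·36332·36332, 515095·36332 + 36332·515095) = (530645718049, 37428863080)
(x_3, y_3) = (515095·530645718049 + 201·36332·37428863080, 515095·37428863080 + 36332·530645718049) = (546665912276384215, 38558840456348868)
(x_4, y_4) = (515095·546665912276384215 + 201·36332·38558840456348868, 515095·38558840456348868 + 36332·546665912276384215) = (563169756167477608732801, 39722931849688611461840)
(x_5, y_5) = (515095·563169756167477608732801 + 201·36332·39722931849688611461840, 515095·39722931849688611461840 + 36332·563169756167477608732801) = (580171851105627091828167877975, 40922167162192151801416600732)

515095 36332
530645718049 37428863080
546665912276384215 38558840456348868
563169756167477608732801 39722931849688611461840
580171851105627091828167877975 40922167162192151801416600732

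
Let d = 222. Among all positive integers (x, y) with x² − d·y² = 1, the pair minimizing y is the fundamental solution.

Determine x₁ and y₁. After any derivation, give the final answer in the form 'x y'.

149 10

d=222: √d = [14; 1,8,1,28] (ℓ=4, even), read p_3/q_3
i=0: a=14 ⇒ p=14, q=1
…
i=2: a=8 ⇒ p=134, q=9
i=3: a=1 ⇒ p=149, q=10
fundamental: x₁=149, y₁=10  (since 22201 − 222·100 = 1)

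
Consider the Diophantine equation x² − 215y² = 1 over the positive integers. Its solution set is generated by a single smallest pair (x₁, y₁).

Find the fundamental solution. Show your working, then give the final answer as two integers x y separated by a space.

√215 → a₀=14, period (1,1,1,28); ℓ=4 even so k=3
a_0=14:  p_0=14·1+0=14,  q_0=14·0+1=1
…
a_2=1:  p_2=1·15+14=29,  q_2=1·1+1=2
a_3=1:  p_3=1·29+15=44,  q_3=1·2+1=3
→ (44, 3).  Check: 44²=1936, 215·3²=1935, difference 1.

44 3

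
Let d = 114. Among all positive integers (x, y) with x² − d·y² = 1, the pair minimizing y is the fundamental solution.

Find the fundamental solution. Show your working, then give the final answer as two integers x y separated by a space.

[10; 1,2,10,2,1,20] for √114; ℓ=6 ⇒ convergent index 5
a_0=10:  p_0=10·1+0=10,  q_0=10·0+1=1
…
a_4=2:  p_4=2·331+32=694,  q_4=2·31+3=65
a_5=1:  p_5=1·694+331=1025,  q_5=1·65+31=96
fundamental: x₁=1025, y₁=96  (since 1050625 − 114·9216 = 1)

1025 96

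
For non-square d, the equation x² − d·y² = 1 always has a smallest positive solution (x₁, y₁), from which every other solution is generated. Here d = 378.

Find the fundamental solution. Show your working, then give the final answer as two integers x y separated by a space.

[19; 2,3,1,4,1,3,2,38] for √378; ℓ=8 ⇒ convergent index 7
k=0  a_k=19  p_k/q_k = 19/1
…
k=2  a_k=3  p_k/q_k = 136/7
…
k=4  a_k=4  p_k/q_k = 836/43
k=5  a_k=1  p_k/q_k = 1011/52
k=6  a_k=3  p_k/q_k = 3869/199
k=7  a_k=2  p_k/q_k = 8749/450
fundamental: x₁=8749, y₁=450  (since 76545001 − 378·202500 = 1)

8749 450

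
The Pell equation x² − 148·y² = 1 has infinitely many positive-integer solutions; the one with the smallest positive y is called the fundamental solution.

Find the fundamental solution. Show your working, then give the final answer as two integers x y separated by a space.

√148 = [12; 6,24, …], period ℓ=2 (even) → k=1
i=0: a=12 ⇒ p=12, q=1
i=1: a=6 ⇒ p=73, q=6
→ (73, 6).  Check: 73²=5329, 148·6²=5328, difference 1.

73 6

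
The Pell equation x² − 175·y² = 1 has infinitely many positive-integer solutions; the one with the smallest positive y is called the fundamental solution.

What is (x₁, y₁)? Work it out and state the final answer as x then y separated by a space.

2024 153

[13; 4,2,1,2,4,26] for √175; ℓ=6 ⇒ convergent index 5
step 0: (13, 1)  from 13·(1,0) + (0,1)
step 1: (53, 4)  from 4·(13,1) + (1,0)
step 2: (119, 9)  from 2·(53,4) + (13,1)
step 3: (172, 13)  from 1·(119,9) + (53,4)
step 4: (463, 35)  from 2·(172,13) + (119,9)
step 5: (2024, 153)  from 4·(463,35) + (172,13)
→ (2024, 153).  Check: 2024²=4096576, 175·153²=4096575, difference 1.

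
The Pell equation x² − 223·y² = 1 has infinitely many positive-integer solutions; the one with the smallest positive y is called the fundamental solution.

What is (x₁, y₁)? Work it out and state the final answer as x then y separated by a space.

224 15

√223 = [14; 1,13,1,28, …], period ℓ=4 (even) → k=3
a_0=14:  p_0=14·1+0=14,  q_0=14·0+1=1
a_1=1:  p_1=1·14+1=15,  q_1=1·1+0=1
a_2=13:  p_2=13·15+14=209,  q_2=13·1+1=14
a_3=1:  p_3=1·209+15=224,  q_3=1·14+1=15
→ (224, 15).  Check: 224²=50176, 223·15²=50175, difference 1.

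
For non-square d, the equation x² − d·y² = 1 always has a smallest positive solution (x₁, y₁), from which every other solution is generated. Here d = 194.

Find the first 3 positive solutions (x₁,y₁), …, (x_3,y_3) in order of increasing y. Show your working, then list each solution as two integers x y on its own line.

[13; 1,12,1,26] for √194; ℓ=4 ⇒ convergent index 3
i=0: a=13 ⇒ p=13, q=1
i=1: a=1 ⇒ p=14, q=1
i=2: a=12 ⇒ p=181, q=13
i=3: a=1 ⇒ p=195, q=14
fundamental: x₁=195, y₁=14  (since 38025 − 194·196 = 1)
(x_2, y_2) = (195·195 + 194·14·14, 195·14 + 14·195) = (76049, 5460)
(x_3, y_3) = (195·76049 + 194·14·5460, 195·5460 + 14·76049) = (29658915, 2129386)

195 14
76049 5460
29658915 2129386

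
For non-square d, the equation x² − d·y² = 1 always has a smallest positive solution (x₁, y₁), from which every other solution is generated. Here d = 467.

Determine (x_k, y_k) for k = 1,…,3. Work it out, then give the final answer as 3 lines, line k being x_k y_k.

1625626 75225
5285319783751 244575431700
17183906517558380626 795176361465413175

[21; 1,1,1,1,3,…,1,1,42] for √467; ℓ=14 ⇒ convergent index 13
i=0: a=21 ⇒ p=21, q=1
i=1: a=1 ⇒ p=22, q=1
i=2: a=1 ⇒ p=43, q=2
i=3: a=1 ⇒ p=65, q=3
i=4: a=1 ⇒ p=108, q=5
i=5: a=3 ⇒ p=389, q=18
i=6: a=3 ⇒ p=1275, q=59
i=7: a=21 ⇒ p=27164, q=1257
i=8: a=3 ⇒ p=82767, q=3830
i=9: a=3 ⇒ p=275465, q=12747
i=10: a=1 ⇒ p=358232, q=16577
i=11: a=1 ⇒ p=633697, q=29324
i=12: a=1 ⇒ p=991929, q=45901
i=13: a=1 ⇒ p=1625626, q=75225
fundamental: x₁=1625626, y₁=75225  (since 2642659891876 − 467·5658800625 = 1)
k=2:  x_2 = 1625626·1625626+467·75225·75225 = 5285319783751,  y_2 = 1625626·75225+75225·1625626 = 244575431700
k=3:  x_3 = 1625626·5285319783751+467·75225·244575431700 = 17183906517558380626,  y_3 = 1625626·244575431700+75225·5285319783751 = 795176361465413175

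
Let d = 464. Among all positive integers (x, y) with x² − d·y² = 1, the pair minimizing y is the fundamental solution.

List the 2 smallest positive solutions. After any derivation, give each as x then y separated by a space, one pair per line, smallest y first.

9801 455
192119201 8918910

[21; 1,1,5,1,1,1,5,1,1,42] for √464; ℓ=10 ⇒ convergent index 9
k=0  a_k=21  p_k/q_k = 21/1
k=1  a_k=1  p_k/q_k = 22/1
…
k=3  a_k=5  p_k/q_k = 237/11
k=4  a_k=1  p_k/q_k = 280/13
k=5  a_k=1  p_k/q_k = 517/24
k=6  a_k=1  p_k/q_k = 797/37
…
k=8  a_k=1  p_k/q_k = 5299/246
k=9  a_k=1  p_k/q_k = 9801/455
(x₁, y₁) = (9801, 455);  9801² − 464·455² = 1 ✓
(9801+455√464)^2 = 192119201 + 8918910√464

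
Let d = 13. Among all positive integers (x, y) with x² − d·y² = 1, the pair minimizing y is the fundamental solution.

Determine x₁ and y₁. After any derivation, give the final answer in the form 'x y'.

[3; 1,1,1,1,6] for √13; ℓ=5 ⇒ convergent index 9
step 0: (3, 1)  from 3·(1,0) + (0,1)
…
step 2: (7, 2)  from 1·(4,1) + (3,1)
step 3: (11, 3)  from 1·(7,2) + (4,1)
…
step 8: (393, 109)  from 1·(256,71) + (137,38)
step 9: (649, 180)  from 1·(393,109) + (256,71)
→ (649, 180).  Check: 649²=421201, 13·180²=421200, difference 1.

649 180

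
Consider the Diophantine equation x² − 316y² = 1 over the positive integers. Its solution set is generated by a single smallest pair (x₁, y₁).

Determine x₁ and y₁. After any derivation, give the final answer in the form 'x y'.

√316 = [17; 1,3,2,8,2,3,1,34, …], period ℓ=8 (even) → k=7
a_0=17:  p_0=17·1+0=17,  q_0=17·0+1=1
a_1=1:  p_1=1·17+1=18,  q_1=1·1+0=1
…
a_3=2:  p_3=2·71+18=160,  q_3=2·4+1=9
a_4=8:  p_4=8·160+71=1351,  q_4=8·9+4=76
a_5=2:  p_5=2·1351+160=2862,  q_5=2·76+9=161
a_6=3:  p_6=3·2862+1351=9937,  q_6=3·161+76=559
a_7=1:  p_7=1·9937+2862=12799,  q_7=1·559+161=720
→ (12799, 720).  Check: 12799²=163814401, 316·720²=163814400, difference 1.

12799 720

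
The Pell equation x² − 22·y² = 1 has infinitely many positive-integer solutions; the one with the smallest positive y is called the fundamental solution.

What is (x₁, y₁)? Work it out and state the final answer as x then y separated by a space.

197 42

[4; 1,2,4,2,1,8] for √22; ℓ=6 ⇒ convergent index 5
step 0: (4, 1)  from 4·(1,0) + (0,1)
…
step 4: (136, 29)  from 2·(61,13) + (14,3)
step 5: (197, 42)  from 1·(136,29) + (61,13)
fundamental: x₁=197, y₁=42  (since 38809 − 22·1764 = 1)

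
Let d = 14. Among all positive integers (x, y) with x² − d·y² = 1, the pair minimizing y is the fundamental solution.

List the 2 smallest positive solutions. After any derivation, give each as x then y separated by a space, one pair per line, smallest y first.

d=14: √d = [3; 1,2,1,6] (ℓ=4, even), read p_3/q_3
k=0  a_k=3  p_k/q_k = 3/1
k=1  a_k=1  p_k/q_k = 4/1
k=2  a_k=2  p_k/q_k = 11/3
k=3  a_k=1  p_k/q_k = 15/4
→ (15, 4).  Check: 15²=225, 14·4²=224, difference 1.
k=2:  x_2 = 15·15+14·4·4 = 449,  y_2 = 15·4+4·15 = 120

15 4
449 120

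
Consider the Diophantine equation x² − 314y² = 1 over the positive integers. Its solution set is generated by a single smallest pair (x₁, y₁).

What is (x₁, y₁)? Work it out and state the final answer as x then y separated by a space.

√314 → a₀=17, period (1,2,1,1,2,1,34); ℓ=7 odd so k=13
k=0  a_k=17  p_k/q_k = 17/1
k=1  a_k=1  p_k/q_k = 18/1
…
k=3  a_k=1  p_k/q_k = 71/4
…
k=8  a_k=1  p_k/q_k = 15824/893
k=9  a_k=2  p_k/q_k = 47029/2654
k=10  a_k=1  p_k/q_k = 62853/3547
k=11  a_k=1  p_k/q_k = 109882/6201
k=12  a_k=2  p_k/q_k = 282617/15949
k=13  a_k=1  p_k/q_k = 392499/22150
→ (392499, 22150).  Check: 392499²=154055465001, 314·22150²=154055465000, difference 1.

392499 22150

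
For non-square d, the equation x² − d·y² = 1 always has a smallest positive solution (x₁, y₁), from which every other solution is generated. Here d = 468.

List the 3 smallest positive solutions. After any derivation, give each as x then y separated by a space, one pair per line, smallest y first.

649 30
842401 38940
1093435849 50544090

√468 = [21; 1,1,1,2,1,1,1,42, …], period ℓ=8 (even) → k=7
k=0  a_k=21  p_k/q_k = 21/1
k=1  a_k=1  p_k/q_k = 22/1
k=2  a_k=1  p_k/q_k = 43/2
k=3  a_k=1  p_k/q_k = 65/3
k=4  a_k=2  p_k/q_k = 173/8
k=5  a_k=1  p_k/q_k = 238/11
k=6  a_k=1  p_k/q_k = 411/19
k=7  a_k=1  p_k/q_k = 649/30
fundamental: x₁=649, y₁=30  (since 421201 − 468·900 = 1)
(x_2, y_2) = (649·649 + 468·30·30, 649·30 + 30·649) = (842401, 38940)
(x_3, y_3) = (649·842401 + 468·30·38940, 649·38940 + 30·842401) = (1093435849, 50544090)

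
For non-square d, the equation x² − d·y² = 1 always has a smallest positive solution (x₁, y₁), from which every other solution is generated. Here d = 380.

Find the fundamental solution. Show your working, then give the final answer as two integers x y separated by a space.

39 2

√380 → a₀=19, period (2,38); ℓ=2 even so k=1
a_0=19:  p_0=19·1+0=19,  q_0=19·0+1=1
a_1=2:  p_1=2·19+1=39,  q_1=2·1+0=2
(x₁, y₁) = (39, 2);  39² − 380·2² = 1 ✓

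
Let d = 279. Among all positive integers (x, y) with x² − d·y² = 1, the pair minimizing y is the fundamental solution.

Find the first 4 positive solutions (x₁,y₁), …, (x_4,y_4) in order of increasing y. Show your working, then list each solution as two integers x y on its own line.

[16; 1,2,2,1,2,2,1,32] for √279; ℓ=8 ⇒ convergent index 7
a_0=16:  p_0=16·1+0=16,  q_0=16·0+1=1
a_1=1:  p_1=1·16+1=17,  q_1=1·1+0=1
a_2=2:  p_2=2·17+16=50,  q_2=2·1+1=3
a_3=2:  p_3=2·50+17=117,  q_3=2·3+1=7
a_4=1:  p_4=1·117+50=167,  q_4=1·7+3=10
…
a_6=2:  p_6=2·451+167=1069,  q_6=2·27+10=64
a_7=1:  p_7=1·1069+451=1520,  q_7=1·64+27=91
→ (1520, 91).  Check: 1520²=2310400, 279·91²=2310399, difference 1.
k=2:  x_2 = 1520·1520+279·91·91 = 4620799,  y_2 = 1520·91+91·1520 = 276640
k=3:  x_3 = 1520·4620799+279·91·276640 = 14047227440,  y_3 = 1520·276640+91·4620799 = 840985509
k=4:  x_4 = 1520·14047227440+279·91·840985509 = 42703566796801,  y_4 = 1520·840985509+91·14047227440 = 2556595670720

1520 91
4620799 276640
14047227440 840985509
42703566796801 2556595670720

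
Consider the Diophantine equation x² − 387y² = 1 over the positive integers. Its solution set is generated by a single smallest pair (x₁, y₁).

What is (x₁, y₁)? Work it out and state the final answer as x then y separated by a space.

d=387: √d = [19; 1,2,19,2,1,38] (ℓ=6, even), read p_5/q_5
a_0=19:  p_0=19·1+0=19,  q_0=19·0+1=1
a_1=1:  p_1=1·19+1=20,  q_1=1·1+0=1
…
a_4=2:  p_4=2·1141+59=2341,  q_4=2·58+3=119
a_5=1:  p_5=1·2341+1141=3482,  q_5=1·119+58=177
(x₁, y₁) = (3482, 177);  3482² − 387·177² = 1 ✓

3482 177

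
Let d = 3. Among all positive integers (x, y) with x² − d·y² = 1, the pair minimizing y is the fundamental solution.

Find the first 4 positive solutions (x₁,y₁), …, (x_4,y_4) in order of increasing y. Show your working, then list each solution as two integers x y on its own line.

√3 = [1; 1,2, …], period ℓ=2 (even) → k=1
i=0: a=1 ⇒ p=1, q=1
i=1: a=1 ⇒ p=2, q=1
fundamental: x₁=2, y₁=1  (since 4 − 3·1 = 1)
(2+1√3)^2 = 7 + 4√3
(2+1√3)^3 = 26 + 15√3
(2+1√3)^4 = 97 + 56√3

2 1
7 4
26 15
97 56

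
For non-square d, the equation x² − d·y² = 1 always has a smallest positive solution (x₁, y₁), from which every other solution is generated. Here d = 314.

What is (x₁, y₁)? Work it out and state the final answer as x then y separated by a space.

392499 22150

[17; 1,2,1,1,2,1,34] for √314; ℓ=7 ⇒ convergent index 13
k=0  a_k=17  p_k/q_k = 17/1
k=1  a_k=1  p_k/q_k = 18/1
k=2  a_k=2  p_k/q_k = 53/3
k=3  a_k=1  p_k/q_k = 71/4
k=4  a_k=1  p_k/q_k = 124/7
k=5  a_k=2  p_k/q_k = 319/18
k=6  a_k=1  p_k/q_k = 443/25
k=7  a_k=34  p_k/q_k = 15381/868
…
k=10  a_k=1  p_k/q_k = 62853/3547
k=11  a_k=1  p_k/q_k = 109882/6201
k=12  a_k=2  p_k/q_k = 282617/15949
k=13  a_k=1  p_k/q_k = 392499/22150
→ (392499, 22150).  Check: 392499²=154055465001, 314·22150²=154055465000, difference 1.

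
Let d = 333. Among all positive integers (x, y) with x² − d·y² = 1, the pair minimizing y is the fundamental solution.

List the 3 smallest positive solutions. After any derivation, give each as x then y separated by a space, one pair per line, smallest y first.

73 4
10657 584
1555849 85260

[18; 4,36] for √333; ℓ=2 ⇒ convergent index 1
a_0=18:  p_0=18·1+0=18,  q_0=18·0+1=1
a_1=4:  p_1=4·18+1=73,  q_1=4·1+0=4
(x₁, y₁) = (73, 4);  73² − 333·4² = 1 ✓
(x_2, y_2) = (73·73 + 333·4·4, 73·4 + 4·73) = (10657, 584)
(x_3, y_3) = (73·10657 + 333·4·584, 73·584 + 4·10657) = (1555849, 85260)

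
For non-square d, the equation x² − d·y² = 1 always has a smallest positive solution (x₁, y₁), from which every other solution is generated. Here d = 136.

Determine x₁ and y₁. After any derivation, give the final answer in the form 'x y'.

√136 → a₀=11, period (1,1,1,22); ℓ=4 even so k=3
a_0=11:  p_0=11·1+0=11,  q_0=11·0+1=1
…
a_2=1:  p_2=1·12+11=23,  q_2=1·1+1=2
a_3=1:  p_3=1·23+12=35,  q_3=1·2+1=3
(x₁, y₁) = (35, 3);  35² − 136·3² = 1 ✓

35 3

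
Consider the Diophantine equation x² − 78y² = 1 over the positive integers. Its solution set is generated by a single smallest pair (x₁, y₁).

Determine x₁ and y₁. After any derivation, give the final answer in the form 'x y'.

√78 → a₀=8, period (1,4,1,16); ℓ=4 even so k=3
a_0=8:  p_0=8·1+0=8,  q_0=8·0+1=1
…
a_2=4:  p_2=4·9+8=44,  q_2=4·1+1=5
a_3=1:  p_3=1·44+9=53,  q_3=1·5+1=6
→ (53, 6).  Check: 53²=2809, 78·6²=2808, difference 1.

53 6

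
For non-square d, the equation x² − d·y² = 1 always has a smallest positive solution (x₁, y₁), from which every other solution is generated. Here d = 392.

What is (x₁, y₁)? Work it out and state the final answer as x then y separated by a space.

99 5

d=392: √d = [19; 1,3,1,38] (ℓ=4, even), read p_3/q_3
k=0  a_k=19  p_k/q_k = 19/1
k=1  a_k=1  p_k/q_k = 20/1
k=2  a_k=3  p_k/q_k = 79/4
k=3  a_k=1  p_k/q_k = 99/5
(x₁, y₁) = (99, 5);  99² − 392·5² = 1 ✓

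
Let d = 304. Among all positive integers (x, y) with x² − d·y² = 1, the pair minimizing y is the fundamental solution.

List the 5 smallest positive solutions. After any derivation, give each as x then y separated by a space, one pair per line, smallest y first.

57799 3315
6681448801 383207370
772362118440199 44298005553945
89283516160768675201 5120760845641726740
10320995900380175197444999 591949712190194322136575

√304 → a₀=17, period (2,3,2,1,1,1,1,1,2,3,2,34); ℓ=12 even so k=11
k=0  a_k=17  p_k/q_k = 17/1
…
k=6  a_k=1  p_k/q_k = 1081/62
k=7  a_k=1  p_k/q_k = 1761/101
…
k=10  a_k=3  p_k/q_k = 25177/1444
k=11  a_k=2  p_k/q_k = 57799/3315
fundamental: x₁=57799, y₁=3315  (since 3340724401 − 304·10989225 = 1)
(x_2, y_2) = (57799·57799 + 304·3315·3315, 57799·3315 + 3315·57799) = (6681448801, 383207370)
(x_3, y_3) = (57799·6681448801 + 304·3315·383207370, 57799·383207370 + 3315·6681448801) = (772362118440199, 44298005553945)
(x_4, y_4) = (57799·772362118440199 + 304·3315·44298005553945, 57799·44298005553945 + 3315·772362118440199) = (89283516160768675201, 5120760845641726740)
(x_5, y_5) = (57799·89283516160768675201 + 304·3315·5120760845641726740, 57799·5120760845641726740 + 3315·89283516160768675201) = (10320995900380175197444999, 591949712190194322136575)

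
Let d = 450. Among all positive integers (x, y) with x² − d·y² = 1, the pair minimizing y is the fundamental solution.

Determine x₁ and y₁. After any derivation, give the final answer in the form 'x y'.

19601 924

√450 = [21; 4,1,2,4,2,1,4,42, …], period ℓ=8 (even) → k=7
i=0: a=21 ⇒ p=21, q=1
i=1: a=4 ⇒ p=85, q=4
i=2: a=1 ⇒ p=106, q=5
…
i=4: a=4 ⇒ p=1294, q=61
i=5: a=2 ⇒ p=2885, q=136
i=6: a=1 ⇒ p=4179, q=197
i=7: a=4 ⇒ p=19601, q=924
fundamental: x₁=19601, y₁=924  (since 384199201 − 450·853776 = 1)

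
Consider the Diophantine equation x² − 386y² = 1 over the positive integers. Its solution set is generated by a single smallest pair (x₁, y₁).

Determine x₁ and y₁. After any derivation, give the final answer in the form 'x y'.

111555 5678

√386 → a₀=19, period (1,1,1,4,1,18,1,4,1,1,1,38); ℓ=12 even so k=11
i=0: a=19 ⇒ p=19, q=1
…
i=3: a=1 ⇒ p=59, q=3
i=4: a=4 ⇒ p=275, q=14
i=5: a=1 ⇒ p=334, q=17
i=6: a=18 ⇒ p=6287, q=320
…
i=8: a=4 ⇒ p=32771, q=1668
…
i=10: a=1 ⇒ p=72163, q=3673
i=11: a=1 ⇒ p=111555, q=5678
(x₁, y₁) = (111555, 5678);  111555² − 386·5678² = 1 ✓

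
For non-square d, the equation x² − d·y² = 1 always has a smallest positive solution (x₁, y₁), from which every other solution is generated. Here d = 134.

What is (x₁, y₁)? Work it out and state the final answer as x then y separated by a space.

√134 = [11; 1,1,2,1,3,…,1,1,22, …], period ℓ=14 (even) → k=13
i=0: a=11 ⇒ p=11, q=1
i=1: a=1 ⇒ p=12, q=1
…
i=3: a=2 ⇒ p=58, q=5
i=4: a=1 ⇒ p=81, q=7
i=5: a=3 ⇒ p=301, q=26
…
i=7: a=10 ⇒ p=4121, q=356
…
i=9: a=3 ⇒ p=17630, q=1523
i=10: a=1 ⇒ p=22133, q=1912
…
i=12: a=1 ⇒ p=84029, q=7259
i=13: a=1 ⇒ p=145925, q=12606
→ (145925, 12606).  Check: 145925²=21294105625, 134·12606²=21294105624, difference 1.

145925 12606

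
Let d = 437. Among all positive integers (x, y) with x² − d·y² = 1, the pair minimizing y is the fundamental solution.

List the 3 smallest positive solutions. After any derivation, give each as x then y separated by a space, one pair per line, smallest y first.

d=437: √d = [20; 1,9,2,9,1,40] (ℓ=6, even), read p_5/q_5
i=0: a=20 ⇒ p=20, q=1
i=1: a=1 ⇒ p=21, q=1
…
i=3: a=2 ⇒ p=439, q=21
i=4: a=9 ⇒ p=4160, q=199
i=5: a=1 ⇒ p=4599, q=220
fundamental: x₁=4599, y₁=220  (since 21150801 − 437·48400 = 1)
(x_2, y_2) = (4599·4599 + 437·220·220, 4599·220 + 220·4599) = (42301601, 2023560)
(x_3, y_3) = (4599·42301601 + 437·220·2023560, 4599·2023560 + 220·42301601) = (389090121399, 18612704660)

4599 220
42301601 2023560
389090121399 18612704660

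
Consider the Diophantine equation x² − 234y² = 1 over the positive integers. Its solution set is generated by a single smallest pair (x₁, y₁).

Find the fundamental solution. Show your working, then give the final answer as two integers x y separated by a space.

d=234: √d = [15; 3,2,1,2,1,2,3,30] (ℓ=8, even), read p_7/q_7
i=0: a=15 ⇒ p=15, q=1
i=1: a=3 ⇒ p=46, q=3
…
i=5: a=1 ⇒ p=566, q=37
i=6: a=2 ⇒ p=1545, q=101
i=7: a=3 ⇒ p=5201, q=340
fundamental: x₁=5201, y₁=340  (since 27050401 − 234·115600 = 1)

5201 340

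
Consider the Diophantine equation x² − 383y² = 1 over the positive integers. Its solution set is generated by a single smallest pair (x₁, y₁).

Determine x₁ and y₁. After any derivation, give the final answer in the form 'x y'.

18768 959

√383 = [19; 1,1,3,19,3,1,1,38, …], period ℓ=8 (even) → k=7
step 0: (19, 1)  from 19·(1,0) + (0,1)
step 1: (20, 1)  from 1·(19,1) + (1,0)
step 2: (39, 2)  from 1·(20,1) + (19,1)
step 3: (137, 7)  from 3·(39,2) + (20,1)
step 4: (2642, 135)  from 19·(137,7) + (39,2)
…
step 6: (10705, 547)  from 1·(8063,412) + (2642,135)
step 7: (18768, 959)  from 1·(10705,547) + (8063,412)
→ (18768, 959).  Check: 18768²=352237824, 383·959²=352237823, difference 1.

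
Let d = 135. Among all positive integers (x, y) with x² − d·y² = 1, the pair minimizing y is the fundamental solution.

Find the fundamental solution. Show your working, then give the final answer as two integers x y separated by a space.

244 21

[11; 1,1,1,1,1,1,1,22] for √135; ℓ=8 ⇒ convergent index 7
k=0  a_k=11  p_k/q_k = 11/1
k=1  a_k=1  p_k/q_k = 12/1
…
k=3  a_k=1  p_k/q_k = 35/3
k=4  a_k=1  p_k/q_k = 58/5
k=5  a_k=1  p_k/q_k = 93/8
k=6  a_k=1  p_k/q_k = 151/13
k=7  a_k=1  p_k/q_k = 244/21
fundamental: x₁=244, y₁=21  (since 59536 − 135·441 = 1)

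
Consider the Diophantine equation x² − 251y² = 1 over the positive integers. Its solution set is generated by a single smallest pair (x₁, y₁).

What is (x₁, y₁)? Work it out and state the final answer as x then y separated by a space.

3674890 231957

√251 → a₀=15, period (1,5,2,1,2,…,5,1,30); ℓ=14 even so k=13
i=0: a=15 ⇒ p=15, q=1
…
i=3: a=2 ⇒ p=206, q=13
…
i=5: a=2 ⇒ p=808, q=51
…
i=8: a=2 ⇒ p=61043, q=3853
i=9: a=2 ⇒ p=151649, q=9572
…
i=11: a=2 ⇒ p=577033, q=36422
i=12: a=5 ⇒ p=3097857, q=195535
i=13: a=1 ⇒ p=3674890, q=231957
fundamental: x₁=3674890, y₁=231957  (since 13504816512100 − 251·53804049849 = 1)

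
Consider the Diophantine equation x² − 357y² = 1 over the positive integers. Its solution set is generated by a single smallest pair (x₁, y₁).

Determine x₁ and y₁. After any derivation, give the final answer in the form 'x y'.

3401 180

√357 = [18; 1,8,2,8,1,36, …], period ℓ=6 (even) → k=5
i=0: a=18 ⇒ p=18, q=1
i=1: a=1 ⇒ p=19, q=1
i=2: a=8 ⇒ p=170, q=9
i=3: a=2 ⇒ p=359, q=19
i=4: a=8 ⇒ p=3042, q=161
i=5: a=1 ⇒ p=3401, q=180
(x₁, y₁) = (3401, 180);  3401² − 357·180² = 1 ✓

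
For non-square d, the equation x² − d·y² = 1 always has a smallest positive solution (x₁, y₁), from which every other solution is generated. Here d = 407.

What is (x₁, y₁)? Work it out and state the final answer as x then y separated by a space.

d=407: √d = [20; 5,1,2,1,5,40] (ℓ=6, even), read p_5/q_5
i=0: a=20 ⇒ p=20, q=1
…
i=3: a=2 ⇒ p=343, q=17
i=4: a=1 ⇒ p=464, q=23
i=5: a=5 ⇒ p=2663, q=132
(x₁, y₁) = (2663, 132);  2663² − 407·132² = 1 ✓

2663 132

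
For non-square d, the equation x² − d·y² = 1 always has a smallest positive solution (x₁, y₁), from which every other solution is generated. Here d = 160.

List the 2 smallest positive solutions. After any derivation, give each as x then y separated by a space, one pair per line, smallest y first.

721 57
1039681 82194

[12; 1,1,1,5,1,1,1,24] for √160; ℓ=8 ⇒ convergent index 7
a_0=12:  p_0=12·1+0=12,  q_0=12·0+1=1
…
a_2=1:  p_2=1·13+12=25,  q_2=1·1+1=2
…
a_6=1:  p_6=1·253+215=468,  q_6=1·20+17=37
a_7=1:  p_7=1·468+253=721,  q_7=1·37+20=57
fundamental: x₁=721, y₁=57  (since 519841 − 160·3249 = 1)
(721+57√160)^2 = 1039681 + 82194√160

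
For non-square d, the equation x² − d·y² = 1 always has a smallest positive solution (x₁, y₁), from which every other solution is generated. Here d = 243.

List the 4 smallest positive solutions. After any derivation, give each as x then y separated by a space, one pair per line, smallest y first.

70226 4505
9863382151 632736260
1385331749802026 88869073185015
194572614913330773601 12481839066348990520

[15; 1,1,2,3,15,3,2,1,1,30] for √243; ℓ=10 ⇒ convergent index 9
k=0  a_k=15  p_k/q_k = 15/1
k=1  a_k=1  p_k/q_k = 16/1
k=2  a_k=1  p_k/q_k = 31/2
k=3  a_k=2  p_k/q_k = 78/5
…
k=5  a_k=15  p_k/q_k = 4053/260
…
k=8  a_k=1  p_k/q_k = 41325/2651
k=9  a_k=1  p_k/q_k = 70226/4505
(x₁, y₁) = (70226, 4505);  70226² − 243·4505² = 1 ✓
n=2: (70226,4505)∘(70226,4505) = (70226·70226+243·4505·4505, 70226·4505+4505·70226) = (9863382151,632736260)
n=3: (9863382151,632736260)∘(70226,4505) = (70226·9863382151+243·4505·632736260, 70226·632736260+4505·9863382151) = (1385331749802026,88869073185015)
n=4: (1385331749802026,88869073185015)∘(70226,4505) = (70226·1385331749802026+243·4505·88869073185015, 70226·88869073185015+4505·1385331749802026) = (194572614913330773601,12481839066348990520)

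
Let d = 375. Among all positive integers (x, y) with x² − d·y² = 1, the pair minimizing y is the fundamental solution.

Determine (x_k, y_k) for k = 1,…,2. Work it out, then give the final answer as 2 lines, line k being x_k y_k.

d=375: √d = [19; 2,1,2,1,5,1,2,1,2,38] (ℓ=10, even), read p_9/q_9
step 0: (19, 1)  from 19·(1,0) + (0,1)
step 1: (39, 2)  from 2·(19,1) + (1,0)
step 2: (58, 3)  from 1·(39,2) + (19,1)
step 3: (155, 8)  from 2·(58,3) + (39,2)
step 4: (213, 11)  from 1·(155,8) + (58,3)
…
step 6: (1433, 74)  from 1·(1220,63) + (213,11)
…
step 8: (5519, 285)  from 1·(4086,211) + (1433,74)
step 9: (15124, 781)  from 2·(5519,285) + (4086,211)
→ (15124, 781).  Check: 15124²=228735376, 375·781²=228735375, difference 1.
(x_2, y_2) = (15124·15124 + 375·781·781, 15124·781 + 781·15124) = (457470751, 23623688)

15124 781
457470751 23623688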